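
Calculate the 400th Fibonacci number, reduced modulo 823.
189

Matrix identity: Q^n = [[F_(n+1), F_n], [F_n, F_(n-1)]] with Q = [[1,1],[1,0]].
n = 400 = 110010000₂. Square-and-multiply, entries mod 823:
Q^1 = [[1,1],[1,0]]
Q^3 = (Q^1)²·Q = [[3,2],[2,1]]
Q^6 = (Q^3)² = [[13,8],[8,5]]
Q^12 = (Q^6)² = [[233,144],[144,89]]
Q^25 = (Q^12)²·Q = [[412,132],[132,280]]
Q^50 = (Q^25)² = [[347,814],[814,356]]
Q^100 = (Q^50)² = [[332,257],[257,75]]
Q^200 = (Q^100)² = [[151,78],[78,73]]
Q^400 = (Q^200)² = [[80,189],[189,714]]
F_400 mod 823 = Q^400[0][1] = 189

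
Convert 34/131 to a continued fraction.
[0; 3, 1, 5, 1, 4]

Euclidean algorithm steps:
34 = 0 × 131 + 34
131 = 3 × 34 + 29
34 = 1 × 29 + 5
29 = 5 × 5 + 4
5 = 1 × 4 + 1
4 = 4 × 1 + 0
Continued fraction: [0; 3, 1, 5, 1, 4]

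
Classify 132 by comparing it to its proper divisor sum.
abundant

Proper divisors of 132: sum = 1 + 2 + 3 + 4 + 6 + 11 + 12 + 22 + 33 + 44 + 66 = 204
Since 204 > 132, 132 is abundant.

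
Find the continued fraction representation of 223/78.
[2; 1, 6, 11]

Euclidean algorithm steps:
223 = 2 × 78 + 67
78 = 1 × 67 + 11
67 = 6 × 11 + 1
11 = 11 × 1 + 0
Continued fraction: [2; 1, 6, 11]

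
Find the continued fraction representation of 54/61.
[0; 1, 7, 1, 2, 2]

Euclidean algorithm steps:
54 = 0 × 61 + 54
61 = 1 × 54 + 7
54 = 7 × 7 + 5
7 = 1 × 5 + 2
5 = 2 × 2 + 1
2 = 2 × 1 + 0
Continued fraction: [0; 1, 7, 1, 2, 2]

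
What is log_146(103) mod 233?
71

Baby-step giant-step with step n = ⌈√233⌉ = 16.
Baby steps 146^j mod 233 (j:value) for j=0..15: 0:1, 1:146, 2:113, 3:188, 4:187, 5:41, 6:161, 7:206, 8:19, 9:211, 10:50, 11:77, 12:58, 13:80, 14:30, 15:186.
Giant-step multiplier: 146^(-16) ≡ 146^(232-16) = 146^216 ≡ 71 (mod 233).
Giant steps γ_i = 103·71^i mod 233: γ_0=103, γ_1=90, γ_2=99, γ_3=39, γ_4=206 (in table at j=7).
x = i·n + j = 4·16 + 7 = 71.
Check: 146^71 ≡ 103 (mod 233).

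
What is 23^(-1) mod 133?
81

gcd(23, 133) = 1, so the inverse exists.
Extended Euclidean algorithm on (133, 23):
133 = 5 × 23 + 18  ⟹  18 = (1)·133 + (-5)·23
23 = 1 × 18 + 5  ⟹  5 = (-1)·133 + (6)·23
18 = 3 × 5 + 3  ⟹  3 = (4)·133 + (-23)·23
5 = 1 × 3 + 2  ⟹  2 = (-5)·133 + (29)·23
3 = 1 × 2 + 1  ⟹  1 = (9)·133 + (-52)·23
So (-52)·23 ≡ 1 (mod 133), i.e. 23^(-1) ≡ -52 ≡ 81 (mod 133).
Check: 23 × 81 = 1863 ≡ 1 (mod 133)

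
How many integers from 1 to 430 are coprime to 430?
168

430 = 2 × 5 × 43
φ(n) = n × ∏(1 - 1/p) for each prime p dividing n
φ(430) = 430 × (1 - 1/2) × (1 - 1/5) × (1 - 1/43) = 168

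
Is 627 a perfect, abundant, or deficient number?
deficient

Proper divisors of 627: sum = 1 + 3 + 11 + 19 + 33 + 57 + 209 = 333
Since 333 < 627, 627 is deficient.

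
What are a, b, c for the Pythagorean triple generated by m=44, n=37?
(567, 3256, 3305)

Euclid's formula: a = m² - n², b = 2mn, c = m² + n²
m = 44, n = 37
a = 44² - 37² = 1936 - 1369 = 567
b = 2 × 44 × 37 = 3256
c = 44² + 37² = 1936 + 1369 = 3305
Verification: 567² + 3256² = 321489 + 10601536 = 10923025 = 3305² ✓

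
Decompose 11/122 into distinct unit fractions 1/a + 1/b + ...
1/12 + 1/147 + 1/35868

Greedy algorithm:
11/122: ceiling(122/11) = 12, use 1/12
5/732: ceiling(732/5) = 147, use 1/147
1/35868: ceiling(35868/1) = 35868, use 1/35868
Result: 11/122 = 1/12 + 1/147 + 1/35868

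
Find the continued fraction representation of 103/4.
[25; 1, 3]

Euclidean algorithm steps:
103 = 25 × 4 + 3
4 = 1 × 3 + 1
3 = 3 × 1 + 0
Continued fraction: [25; 1, 3]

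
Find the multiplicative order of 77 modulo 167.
83

167 is prime, so ord(77) divides φ(167) = 166.
Divisors of 166: 1, 2, 83, 166.
Repeated squaring: 77^1 ≡ 77, 77^2 ≡ 84, 77^4 ≡ 42, 77^8 ≡ 94, 77^16 ≡ 152, 77^32 ≡ 58, 77^64 ≡ 24, 77^128 ≡ 75 (mod 167).
Test 77^d mod 167 for each divisor d in increasing order:
77^1 ≡ 77
77^2 ≡ 84
77^83 = 77^64·77^16·77^2·77^1 ≡ 1  ← first divisor giving 1
The order is 83.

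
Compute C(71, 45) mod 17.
0

Using Lucas' theorem:
Write n=71 and k=45 in base 17:
n in base 17: [4, 3]
k in base 17: [2, 11]
C(71,45) mod 17 = ∏ C(n_i, k_i) mod 17
Digit binomials (mod 17): C(4,2) = 6; C(3,11) = 0 (k_i > n_i)
Product: 6 × 0 = 0 ≡ 0 (mod 17)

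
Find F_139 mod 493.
175

Matrix identity: Q^n = [[F_(n+1), F_n], [F_n, F_(n-1)]] with Q = [[1,1],[1,0]].
n = 139 = 10001011₂. Square-and-multiply, entries mod 493:
Q^1 = [[1,1],[1,0]]
Q^2 = (Q^1)² = [[2,1],[1,1]]
Q^4 = (Q^2)² = [[5,3],[3,2]]
Q^8 = (Q^4)² = [[34,21],[21,13]]
Q^17 = (Q^8)²·Q = [[119,118],[118,1]]
Q^34 = (Q^17)² = [[477,356],[356,121]]
Q^69 = (Q^34)²·Q = [[203,291],[291,405]]
Q^139 = (Q^69)²·Q = [[116,175],[175,434]]
F_139 mod 493 = Q^139[0][1] = 175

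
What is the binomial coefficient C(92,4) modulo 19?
15

Using Lucas' theorem:
Write n=92 and k=4 in base 19:
n in base 19: [4, 16]
k in base 19: [0, 4]
C(92,4) mod 19 = ∏ C(n_i, k_i) mod 19
Digit binomials (mod 19): C(4,0) = 1; C(16,4) = 1820 ≡ 15
Product: 1 × 15 = 15 ≡ 15 (mod 19)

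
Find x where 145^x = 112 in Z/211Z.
43

Baby-step giant-step with step n = ⌈√211⌉ = 15.
Baby steps 145^j mod 211 (j:value) for j=0..14: 0:1, 1:145, 2:136, 3:97, 4:139, 5:110, 6:125, 7:190, 8:120, 9:98, 10:73, 11:35, 12:11, 13:118, 14:19.
Giant-step multiplier: 145^(-15) ≡ 145^(210-15) = 145^195 ≡ 88 (mod 211).
Giant steps γ_i = 112·88^i mod 211: γ_0=112, γ_1=150, γ_2=118 (in table at j=13).
x = i·n + j = 2·15 + 13 = 43.
Check: 145^43 ≡ 112 (mod 211).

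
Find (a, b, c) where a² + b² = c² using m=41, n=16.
(1425, 1312, 1937)

Euclid's formula: a = m² - n², b = 2mn, c = m² + n²
m = 41, n = 16
a = 41² - 16² = 1681 - 256 = 1425
b = 2 × 41 × 16 = 1312
c = 41² + 16² = 1681 + 256 = 1937
Verification: 1425² + 1312² = 2030625 + 1721344 = 3751969 = 1937² ✓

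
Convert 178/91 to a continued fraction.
[1; 1, 21, 1, 3]

Euclidean algorithm steps:
178 = 1 × 91 + 87
91 = 1 × 87 + 4
87 = 21 × 4 + 3
4 = 1 × 3 + 1
3 = 3 × 1 + 0
Continued fraction: [1; 1, 21, 1, 3]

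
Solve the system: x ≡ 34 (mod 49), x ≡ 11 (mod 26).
1259

Using Chinese Remainder Theorem:
M = 49 × 26 = 1274
M1 = 26, M2 = 49
y1 = 26^(-1) mod 49 = 17
y2 = 49^(-1) mod 26 = 17
x = (34×26×17 + 11×49×17) mod 1274 = 1259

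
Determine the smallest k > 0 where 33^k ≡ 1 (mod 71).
70

71 is prime, so ord(33) divides φ(71) = 70.
Divisors of 70: 1, 2, 5, 7, 10, 14, 35, 70.
Repeated squaring: 33^1 ≡ 33, 33^2 ≡ 24, 33^4 ≡ 8, 33^8 ≡ 64, 33^16 ≡ 49, 33^32 ≡ 58, 33^64 ≡ 27 (mod 71).
Test 33^d mod 71 for each divisor d in increasing order:
33^1 ≡ 33
33^2 ≡ 24
33^5 = 33^4·33^1 ≡ 51
33^7 = 33^4·33^2·33^1 ≡ 17
33^10 = 33^8·33^2 ≡ 45
33^14 = 33^8·33^4·33^2 ≡ 5
33^35 = 33^32·33^2·33^1 ≡ 70
33^70 = 33^64·33^4·33^2 ≡ 1  ← first divisor giving 1
The order is 70.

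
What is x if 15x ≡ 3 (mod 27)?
x ≡ 2 (mod 9)

gcd(15, 27) = 3, which divides 3, so solutions exist.
Divide through by 3: 5x ≡ 1 (mod 9).
Find 5^(-1) mod 9 by the extended Euclidean algorithm:
9 = 1 × 5 + 4  ⟹  4 = (1)·9 + (-1)·5
5 = 1 × 4 + 1  ⟹  1 = (-1)·9 + (2)·5
So (2)·5 ≡ 1 (mod 9), i.e. 5^(-1) ≡ 2 (mod 9).
x ≡ 2 × 1 = 2 ≡ 2 (mod 9).
Check: 15 × 2 = 30 ≡ 3 (mod 27).
x ≡ 2 (mod 9), giving 3 solutions mod 27.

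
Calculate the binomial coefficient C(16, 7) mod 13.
0

Using Lucas' theorem:
Write n=16 and k=7 in base 13:
n in base 13: [1, 3]
k in base 13: [0, 7]
C(16,7) mod 13 = ∏ C(n_i, k_i) mod 13
Digit binomials (mod 13): C(1,0) = 1; C(3,7) = 0 (k_i > n_i)
Product: 1 × 0 = 0 ≡ 0 (mod 13)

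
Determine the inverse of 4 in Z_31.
8

gcd(4, 31) = 1, so the inverse exists.
Extended Euclidean algorithm on (31, 4):
31 = 7 × 4 + 3  ⟹  3 = (1)·31 + (-7)·4
4 = 1 × 3 + 1  ⟹  1 = (-1)·31 + (8)·4
So (8)·4 ≡ 1 (mod 31), i.e. 4^(-1) ≡ 8 (mod 31).
Check: 4 × 8 = 32 ≡ 1 (mod 31)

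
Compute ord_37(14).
12

37 is prime, so ord(14) divides φ(37) = 36.
Divisors of 36: 1, 2, 3, 4, 6, 9, 12, 18, 36.
Repeated squaring: 14^1 ≡ 14, 14^2 ≡ 11, 14^4 ≡ 10, 14^8 ≡ 26, 14^16 ≡ 10, 14^32 ≡ 26 (mod 37).
Test 14^d mod 37 for each divisor d in increasing order:
14^1 ≡ 14
14^2 ≡ 11
14^3 = 14^2·14^1 ≡ 6
14^4 ≡ 10
14^6 = 14^4·14^2 ≡ 36
14^9 = 14^8·14^1 ≡ 31
14^12 = 14^8·14^4 ≡ 1  ← first divisor giving 1
The order is 12.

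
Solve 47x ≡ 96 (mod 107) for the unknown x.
x ≡ 84 (mod 107)

gcd(47, 107) = 1, which divides 96, so solutions exist.
Find 47^(-1) mod 107 by the extended Euclidean algorithm:
107 = 2 × 47 + 13  ⟹  13 = (1)·107 + (-2)·47
47 = 3 × 13 + 8  ⟹  8 = (-3)·107 + (7)·47
13 = 1 × 8 + 5  ⟹  5 = (4)·107 + (-9)·47
8 = 1 × 5 + 3  ⟹  3 = (-7)·107 + (16)·47
5 = 1 × 3 + 2  ⟹  2 = (11)·107 + (-25)·47
3 = 1 × 2 + 1  ⟹  1 = (-18)·107 + (41)·47
So (41)·47 ≡ 1 (mod 107), i.e. 47^(-1) ≡ 41 (mod 107).
x ≡ 41 × 96 = 3936 ≡ 84 (mod 107).
Check: 47 × 84 = 3948 ≡ 96 (mod 107).
Unique solution: x ≡ 84 (mod 107)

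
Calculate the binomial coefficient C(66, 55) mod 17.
5

Using Lucas' theorem:
Write n=66 and k=55 in base 17:
n in base 17: [3, 15]
k in base 17: [3, 4]
C(66,55) mod 17 = ∏ C(n_i, k_i) mod 17
Digit binomials (mod 17): C(3,3) = 1; C(15,4) = 1365 ≡ 5
Product: 1 × 5 = 5 ≡ 5 (mod 17)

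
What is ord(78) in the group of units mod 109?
27

109 is prime, so ord(78) divides φ(109) = 108.
Divisors of 108: 1, 2, 3, 4, 6, 9, 12, 18, 27, 36, 54, 108.
Repeated squaring: 78^1 ≡ 78, 78^2 ≡ 89, 78^4 ≡ 73, 78^8 ≡ 97, 78^16 ≡ 35, 78^32 ≡ 26, 78^64 ≡ 22 (mod 109).
Test 78^d mod 109 for each divisor d in increasing order:
78^1 ≡ 78
78^2 ≡ 89
78^3 = 78^2·78^1 ≡ 75
78^4 ≡ 73
78^6 = 78^4·78^2 ≡ 66
78^9 = 78^8·78^1 ≡ 45
78^12 = 78^8·78^4 ≡ 105
78^18 = 78^16·78^2 ≡ 63
78^27 = 78^16·78^8·78^2·78^1 ≡ 1  ← first divisor giving 1
The order is 27.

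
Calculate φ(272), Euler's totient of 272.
128

272 = 2^4 × 17
φ(n) = n × ∏(1 - 1/p) for each prime p dividing n
φ(272) = 272 × (1 - 1/2) × (1 - 1/17) = 128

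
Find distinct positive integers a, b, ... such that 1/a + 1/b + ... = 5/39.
1/8 + 1/312

Greedy algorithm:
5/39: ceiling(39/5) = 8, use 1/8
1/312: ceiling(312/1) = 312, use 1/312
Result: 5/39 = 1/8 + 1/312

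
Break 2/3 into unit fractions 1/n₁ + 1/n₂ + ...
1/2 + 1/6

Greedy algorithm:
2/3: ceiling(3/2) = 2, use 1/2
1/6: ceiling(6/1) = 6, use 1/6
Result: 2/3 = 1/2 + 1/6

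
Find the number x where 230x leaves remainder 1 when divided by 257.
19

gcd(230, 257) = 1, so the inverse exists.
Extended Euclidean algorithm on (257, 230):
257 = 1 × 230 + 27  ⟹  27 = (1)·257 + (-1)·230
230 = 8 × 27 + 14  ⟹  14 = (-8)·257 + (9)·230
27 = 1 × 14 + 13  ⟹  13 = (9)·257 + (-10)·230
14 = 1 × 13 + 1  ⟹  1 = (-17)·257 + (19)·230
So (19)·230 ≡ 1 (mod 257), i.e. 230^(-1) ≡ 19 (mod 257).
Check: 230 × 19 = 4370 ≡ 1 (mod 257)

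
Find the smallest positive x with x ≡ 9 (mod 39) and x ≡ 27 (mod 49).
321

Using Chinese Remainder Theorem:
M = 39 × 49 = 1911
M1 = 49, M2 = 39
y1 = 49^(-1) mod 39 = 4
y2 = 39^(-1) mod 49 = 44
x = (9×49×4 + 27×39×44) mod 1911 = 321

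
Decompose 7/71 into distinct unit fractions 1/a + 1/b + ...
1/11 + 1/131 + 1/20463 + 1/523397499 + 1/365259922089209169

Greedy algorithm:
7/71: ceiling(71/7) = 11, use 1/11
6/781: ceiling(781/6) = 131, use 1/131
5/102311: ceiling(102311/5) = 20463, use 1/20463
4/2093589993: ceiling(2093589993/4) = 523397499, use 1/523397499
1/365259922089209169: ceiling(365259922089209169/1) = 365259922089209169, use 1/365259922089209169
Result: 7/71 = 1/11 + 1/131 + 1/20463 + 1/523397499 + 1/365259922089209169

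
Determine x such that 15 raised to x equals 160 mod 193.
63

Baby-step giant-step with step n = ⌈√193⌉ = 14.
Baby steps 15^j mod 193 (j:value) for j=0..13: 0:1, 1:15, 2:32, 3:94, 4:59, 5:113, 6:151, 7:142, 8:7, 9:105, 10:31, 11:79, 12:27, 13:19.
Giant-step multiplier: 15^(-14) ≡ 15^(192-14) = 15^178 ≡ 107 (mod 193).
Giant steps γ_i = 160·107^i mod 193: γ_0=160, γ_1=136, γ_2=77, γ_3=133, γ_4=142 (in table at j=7).
x = i·n + j = 4·14 + 7 = 63.
Check: 15^63 ≡ 160 (mod 193).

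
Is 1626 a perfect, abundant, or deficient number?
abundant

Proper divisors of 1626: sum = 1 + 2 + 3 + 6 + 271 + 542 + 813 = 1638
Since 1638 > 1626, 1626 is abundant.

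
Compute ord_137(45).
136

137 is prime, so ord(45) divides φ(137) = 136.
Divisors of 136: 1, 2, 4, 8, 17, 34, 68, 136.
Repeated squaring: 45^1 ≡ 45, 45^2 ≡ 107, 45^4 ≡ 78, 45^8 ≡ 56, 45^16 ≡ 122, 45^32 ≡ 88, 45^64 ≡ 72, 45^128 ≡ 115 (mod 137).
Test 45^d mod 137 for each divisor d in increasing order:
45^1 ≡ 45
45^2 ≡ 107
45^4 ≡ 78
45^8 ≡ 56
45^17 = 45^16·45^1 ≡ 10
45^34 = 45^32·45^2 ≡ 100
45^68 = 45^64·45^4 ≡ 136
45^136 = 45^128·45^8 ≡ 1  ← first divisor giving 1
The order is 136.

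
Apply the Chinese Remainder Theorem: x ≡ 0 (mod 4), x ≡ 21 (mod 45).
156

Using Chinese Remainder Theorem:
M = 4 × 45 = 180
M1 = 45, M2 = 4
y1 = 45^(-1) mod 4 = 1
y2 = 4^(-1) mod 45 = 34
x = (0×45×1 + 21×4×34) mod 180 = 156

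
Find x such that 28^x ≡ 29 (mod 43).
25

Baby-step giant-step with step n = ⌈√43⌉ = 7.
Baby steps 28^j mod 43 (j:value) for j=0..6: 0:1, 1:28, 2:10, 3:22, 4:14, 5:5, 6:11.
Giant-step multiplier: 28^(-7) ≡ 28^(42-7) = 28^35 ≡ 37 (mod 43).
Giant steps γ_i = 29·37^i mod 43: γ_0=29, γ_1=41, γ_2=12, γ_3=14 (in table at j=4).
x = i·n + j = 3·7 + 4 = 25.
Check: 28^25 ≡ 29 (mod 43).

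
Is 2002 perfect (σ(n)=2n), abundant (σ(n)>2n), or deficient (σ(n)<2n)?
abundant

Proper divisors of 2002: sum = 1 + 2 + 7 + 11 + 13 + 14 + 22 + 26 + 77 + 91 + 143 + 154 + 182 + 286 + 1001 = 2030
Since 2030 > 2002, 2002 is abundant.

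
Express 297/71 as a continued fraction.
[4; 5, 2, 6]

Euclidean algorithm steps:
297 = 4 × 71 + 13
71 = 5 × 13 + 6
13 = 2 × 6 + 1
6 = 6 × 1 + 0
Continued fraction: [4; 5, 2, 6]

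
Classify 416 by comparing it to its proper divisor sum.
abundant

Proper divisors of 416: sum = 1 + 2 + 4 + 8 + 13 + 16 + 26 + 32 + 52 + 104 + 208 = 466
Since 466 > 416, 416 is abundant.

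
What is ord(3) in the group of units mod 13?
3

13 is prime, so ord(3) divides φ(13) = 12.
Divisors of 12: 1, 2, 3, 4, 6, 12.
Repeated squaring: 3^1 ≡ 3, 3^2 ≡ 9, 3^4 ≡ 3, 3^8 ≡ 9 (mod 13).
Test 3^d mod 13 for each divisor d in increasing order:
3^1 ≡ 3
3^2 ≡ 9
3^3 = 3^2·3^1 ≡ 1  ← first divisor giving 1
The order is 3.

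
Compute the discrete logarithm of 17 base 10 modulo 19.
8

Baby-step giant-step with step n = ⌈√19⌉ = 5.
Baby steps 10^j mod 19 (j:value) for j=0..4: 0:1, 1:10, 2:5, 3:12, 4:6.
Giant-step multiplier: 10^(-5) ≡ 10^(18-5) = 10^13 ≡ 13 (mod 19).
Giant steps γ_i = 17·13^i mod 19: γ_0=17, γ_1=12 (in table at j=3).
x = i·n + j = 1·5 + 3 = 8.
Check: 10^8 ≡ 17 (mod 19).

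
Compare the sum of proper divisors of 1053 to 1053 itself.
deficient

Proper divisors of 1053: sum = 1 + 3 + 9 + 13 + 27 + 39 + 81 + 117 + 351 = 641
Since 641 < 1053, 1053 is deficient.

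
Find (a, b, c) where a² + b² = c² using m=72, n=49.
(2783, 7056, 7585)

Euclid's formula: a = m² - n², b = 2mn, c = m² + n²
m = 72, n = 49
a = 72² - 49² = 5184 - 2401 = 2783
b = 2 × 72 × 49 = 7056
c = 72² + 49² = 5184 + 2401 = 7585
Verification: 2783² + 7056² = 7745089 + 49787136 = 57532225 = 7585² ✓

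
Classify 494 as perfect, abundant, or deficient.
deficient

Proper divisors of 494: sum = 1 + 2 + 13 + 19 + 26 + 38 + 247 = 346
Since 346 < 494, 494 is deficient.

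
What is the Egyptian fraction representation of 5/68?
1/14 + 1/476

Greedy algorithm:
5/68: ceiling(68/5) = 14, use 1/14
1/476: ceiling(476/1) = 476, use 1/476
Result: 5/68 = 1/14 + 1/476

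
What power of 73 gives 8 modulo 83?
25

Baby-step giant-step with step n = ⌈√83⌉ = 10.
Baby steps 73^j mod 83 (j:value) for j=0..9: 0:1, 1:73, 2:17, 3:79, 4:40, 5:15, 6:16, 7:6, 8:23, 9:19.
Giant-step multiplier: 73^(-10) ≡ 73^(82-10) = 73^72 ≡ 38 (mod 83).
Giant steps γ_i = 8·38^i mod 83: γ_0=8, γ_1=55, γ_2=15 (in table at j=5).
x = i·n + j = 2·10 + 5 = 25.
Check: 73^25 ≡ 8 (mod 83).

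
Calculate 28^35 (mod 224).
0

Repeated squaring. Binary of 35 = 100011.
28^1 ≡ 28 (mod 224); 28^2 ≡ 112 (mod 224); 28^4 ≡ 0 (mod 224); 28^8 ≡ 0 (mod 224); 28^16 ≡ 0 (mod 224); 28^32 ≡ 0 (mod 224)
28^35 = 28^1 × 28^2 × 28^32 ≡ 0 (mod 224)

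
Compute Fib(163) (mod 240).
197

Matrix identity: Q^n = [[F_(n+1), F_n], [F_n, F_(n-1)]] with Q = [[1,1],[1,0]].
n = 163 = 10100011₂. Square-and-multiply, entries mod 240:
Q^1 = [[1,1],[1,0]]
Q^2 = (Q^1)² = [[2,1],[1,1]]
Q^5 = (Q^2)²·Q = [[8,5],[5,3]]
Q^10 = (Q^5)² = [[89,55],[55,34]]
Q^20 = (Q^10)² = [[146,45],[45,101]]
Q^40 = (Q^20)² = [[61,75],[75,226]]
Q^81 = (Q^40)²·Q = [[151,226],[226,165]]
Q^163 = (Q^81)²·Q = [[93,197],[197,136]]
F_163 mod 240 = Q^163[0][1] = 197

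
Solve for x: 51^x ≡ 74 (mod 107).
55

Baby-step giant-step with step n = ⌈√107⌉ = 11.
Baby steps 51^j mod 107 (j:value) for j=0..10: 0:1, 1:51, 2:33, 3:78, 4:19, 5:6, 6:92, 7:91, 8:40, 9:7, 10:36.
Giant-step multiplier: 51^(-11) ≡ 51^(106-11) = 51^95 ≡ 63 (mod 107).
Giant steps γ_i = 74·63^i mod 107: γ_0=74, γ_1=61, γ_2=98, γ_3=75, γ_4=17, γ_5=1 (in table at j=0).
x = i·n + j = 5·11 + 0 = 55.
Check: 51^55 ≡ 74 (mod 107).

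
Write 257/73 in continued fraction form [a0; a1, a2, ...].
[3; 1, 1, 11, 1, 2]

Euclidean algorithm steps:
257 = 3 × 73 + 38
73 = 1 × 38 + 35
38 = 1 × 35 + 3
35 = 11 × 3 + 2
3 = 1 × 2 + 1
2 = 2 × 1 + 0
Continued fraction: [3; 1, 1, 11, 1, 2]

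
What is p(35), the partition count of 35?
14883

p(n) counts ways to write n as a sum of positive integers (order ignored).
Euler's pentagonal recurrence: p(k) = p(k-1) + p(k-2) - p(k-5) - p(k-7) + p(k-12) + p(k-15) - ... (offsets j(3j∓1)/2, signs ++--, p(0)=1, p(<0)=0).
DP table for k = 0..34: p(0)=1, p(1)=1, p(2)=2, p(3)=3, p(4)=5, p(5)=7, p(6)=11, p(7)=15, p(8)=22, p(9)=30, p(10)=42, p(11)=56, p(12)=77, p(13)=101, p(14)=135, p(15)=176, p(16)=231, p(17)=297, p(18)=385, p(19)=490, p(20)=627, p(21)=792, p(22)=1002, p(23)=1255, p(24)=1575, p(25)=1958, p(26)=2436, p(27)=3010, p(28)=3718, p(29)=4565, p(30)=5604, p(31)=6842, p(32)=8349, p(33)=10143, p(34)=12310.
Final step: p(35) = p(34) + p(33) - p(30) - p(28) + p(23) + p(20) - p(13) - p(9) + p(0)
= 12310 + 10143 - 5604 - 3718 + 1255 + 627 - 101 - 30 + 1
= 14883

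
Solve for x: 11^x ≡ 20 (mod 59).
56

Baby-step giant-step with step n = ⌈√59⌉ = 8.
Baby steps 11^j mod 59 (j:value) for j=0..7: 0:1, 1:11, 2:3, 3:33, 4:9, 5:40, 6:27, 7:2.
Giant-step multiplier: 11^(-8) ≡ 11^(58-8) = 11^50 ≡ 51 (mod 59).
Giant steps γ_i = 20·51^i mod 59: γ_0=20, γ_1=17, γ_2=41, γ_3=26, γ_4=28, γ_5=12, γ_6=22, γ_7=1 (in table at j=0).
x = i·n + j = 7·8 + 0 = 56.
Check: 11^56 ≡ 20 (mod 59).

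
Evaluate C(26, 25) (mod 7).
5

Using Lucas' theorem:
Write n=26 and k=25 in base 7:
n in base 7: [3, 5]
k in base 7: [3, 4]
C(26,25) mod 7 = ∏ C(n_i, k_i) mod 7
Digit binomials (mod 7): C(3,3) = 1; C(5,4) = 5
Product: 1 × 5 = 5 ≡ 5 (mod 7)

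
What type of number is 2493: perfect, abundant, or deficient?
deficient

Proper divisors of 2493: sum = 1 + 3 + 9 + 277 + 831 = 1121
Since 1121 < 2493, 2493 is deficient.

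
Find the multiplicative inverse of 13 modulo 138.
85

gcd(13, 138) = 1, so the inverse exists.
Extended Euclidean algorithm on (138, 13):
138 = 10 × 13 + 8  ⟹  8 = (1)·138 + (-10)·13
13 = 1 × 8 + 5  ⟹  5 = (-1)·138 + (11)·13
8 = 1 × 5 + 3  ⟹  3 = (2)·138 + (-21)·13
5 = 1 × 3 + 2  ⟹  2 = (-3)·138 + (32)·13
3 = 1 × 2 + 1  ⟹  1 = (5)·138 + (-53)·13
So (-53)·13 ≡ 1 (mod 138), i.e. 13^(-1) ≡ -53 ≡ 85 (mod 138).
Check: 13 × 85 = 1105 ≡ 1 (mod 138)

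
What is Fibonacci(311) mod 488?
89

Matrix identity: Q^n = [[F_(n+1), F_n], [F_n, F_(n-1)]] with Q = [[1,1],[1,0]].
n = 311 = 100110111₂. Square-and-multiply, entries mod 488:
Q^1 = [[1,1],[1,0]]
Q^2 = (Q^1)² = [[2,1],[1,1]]
Q^4 = (Q^2)² = [[5,3],[3,2]]
Q^9 = (Q^4)²·Q = [[55,34],[34,21]]
Q^19 = (Q^9)²·Q = [[421,277],[277,144]]
Q^38 = (Q^19)² = [[210,345],[345,353]]
Q^77 = (Q^38)²·Q = [[144,133],[133,11]]
Q^155 = (Q^77)²·Q = [[480,361],[361,119]]
Q^311 = (Q^155)²·Q = [[144,89],[89,55]]
F_311 mod 488 = Q^311[0][1] = 89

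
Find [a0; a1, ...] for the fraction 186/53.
[3; 1, 1, 26]

Euclidean algorithm steps:
186 = 3 × 53 + 27
53 = 1 × 27 + 26
27 = 1 × 26 + 1
26 = 26 × 1 + 0
Continued fraction: [3; 1, 1, 26]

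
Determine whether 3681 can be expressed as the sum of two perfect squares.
9² + 60² (a=9, b=60)

Factorization: 3681 = 3^2 × 409
By Fermat: n is sum of two squares iff every prime p ≡ 3 (mod 4) appears to even power.
All primes ≡ 3 (mod 4) appear to even power.
Search a = 0, 1, 2, … for 3681 - a² a perfect square: first hit at a = 9: 3681 - 81 = 3600 = 60².
3681 = 9² + 60² = 81 + 3600 ✓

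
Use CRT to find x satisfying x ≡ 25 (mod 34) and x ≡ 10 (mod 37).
195

Using Chinese Remainder Theorem:
M = 34 × 37 = 1258
M1 = 37, M2 = 34
y1 = 37^(-1) mod 34 = 23
y2 = 34^(-1) mod 37 = 12
x = (25×37×23 + 10×34×12) mod 1258 = 195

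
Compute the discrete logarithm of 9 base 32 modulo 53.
38

Baby-step giant-step with step n = ⌈√53⌉ = 8.
Baby steps 32^j mod 53 (j:value) for j=0..7: 0:1, 1:32, 2:17, 3:14, 4:24, 5:26, 6:37, 7:18.
Giant-step multiplier: 32^(-8) ≡ 32^(52-8) = 32^44 ≡ 15 (mod 53).
Giant steps γ_i = 9·15^i mod 53: γ_0=9, γ_1=29, γ_2=11, γ_3=6, γ_4=37 (in table at j=6).
x = i·n + j = 4·8 + 6 = 38.
Check: 32^38 ≡ 9 (mod 53).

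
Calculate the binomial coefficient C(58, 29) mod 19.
0

Using Lucas' theorem:
Write n=58 and k=29 in base 19:
n in base 19: [3, 1]
k in base 19: [1, 10]
C(58,29) mod 19 = ∏ C(n_i, k_i) mod 19
Digit binomials (mod 19): C(3,1) = 3; C(1,10) = 0 (k_i > n_i)
Product: 3 × 0 = 0 ≡ 0 (mod 19)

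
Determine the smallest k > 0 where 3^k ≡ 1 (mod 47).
23

47 is prime, so ord(3) divides φ(47) = 46.
Divisors of 46: 1, 2, 23, 46.
Repeated squaring: 3^1 ≡ 3, 3^2 ≡ 9, 3^4 ≡ 34, 3^8 ≡ 28, 3^16 ≡ 32, 3^32 ≡ 37 (mod 47).
Test 3^d mod 47 for each divisor d in increasing order:
3^1 ≡ 3
3^2 ≡ 9
3^23 = 3^16·3^4·3^2·3^1 ≡ 1  ← first divisor giving 1
The order is 23.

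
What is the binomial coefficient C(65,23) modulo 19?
1

Using Lucas' theorem:
Write n=65 and k=23 in base 19:
n in base 19: [3, 8]
k in base 19: [1, 4]
C(65,23) mod 19 = ∏ C(n_i, k_i) mod 19
Digit binomials (mod 19): C(3,1) = 3; C(8,4) = 70 ≡ 13
Product: 3 × 13 = 39 ≡ 1 (mod 19)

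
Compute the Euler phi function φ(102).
32

102 = 2 × 3 × 17
φ(n) = n × ∏(1 - 1/p) for each prime p dividing n
φ(102) = 102 × (1 - 1/2) × (1 - 1/3) × (1 - 1/17) = 32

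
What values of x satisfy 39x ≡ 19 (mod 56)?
x ≡ 45 (mod 56)

gcd(39, 56) = 1, which divides 19, so solutions exist.
Find 39^(-1) mod 56 by the extended Euclidean algorithm:
56 = 1 × 39 + 17  ⟹  17 = (1)·56 + (-1)·39
39 = 2 × 17 + 5  ⟹  5 = (-2)·56 + (3)·39
17 = 3 × 5 + 2  ⟹  2 = (7)·56 + (-10)·39
5 = 2 × 2 + 1  ⟹  1 = (-16)·56 + (23)·39
So (23)·39 ≡ 1 (mod 56), i.e. 39^(-1) ≡ 23 (mod 56).
x ≡ 23 × 19 = 437 ≡ 45 (mod 56).
Check: 39 × 45 = 1755 ≡ 19 (mod 56).
Unique solution: x ≡ 45 (mod 56)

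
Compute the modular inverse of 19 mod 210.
199

gcd(19, 210) = 1, so the inverse exists.
Extended Euclidean algorithm on (210, 19):
210 = 11 × 19 + 1  ⟹  1 = (1)·210 + (-11)·19
So (-11)·19 ≡ 1 (mod 210), i.e. 19^(-1) ≡ -11 ≡ 199 (mod 210).
Check: 19 × 199 = 3781 ≡ 1 (mod 210)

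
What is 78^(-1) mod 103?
70

gcd(78, 103) = 1, so the inverse exists.
Extended Euclidean algorithm on (103, 78):
103 = 1 × 78 + 25  ⟹  25 = (1)·103 + (-1)·78
78 = 3 × 25 + 3  ⟹  3 = (-3)·103 + (4)·78
25 = 8 × 3 + 1  ⟹  1 = (25)·103 + (-33)·78
So (-33)·78 ≡ 1 (mod 103), i.e. 78^(-1) ≡ -33 ≡ 70 (mod 103).
Check: 78 × 70 = 5460 ≡ 1 (mod 103)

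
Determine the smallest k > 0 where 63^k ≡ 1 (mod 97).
32

97 is prime, so ord(63) divides φ(97) = 96.
Divisors of 96: 1, 2, 3, 4, 6, 8, 12, 16, 24, 32, 48, 96.
Repeated squaring: 63^1 ≡ 63, 63^2 ≡ 89, 63^4 ≡ 64, 63^8 ≡ 22, 63^16 ≡ 96, 63^32 ≡ 1, 63^64 ≡ 1 (mod 97).
Test 63^d mod 97 for each divisor d in increasing order:
63^1 ≡ 63
63^2 ≡ 89
63^3 = 63^2·63^1 ≡ 78
63^4 ≡ 64
63^6 = 63^4·63^2 ≡ 70
63^8 ≡ 22
63^12 = 63^8·63^4 ≡ 50
63^16 ≡ 96
63^24 = 63^16·63^8 ≡ 75
63^32 ≡ 1  ← first divisor giving 1
The order is 32.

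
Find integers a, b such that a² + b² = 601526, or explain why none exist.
Not possible

Factorization: 601526 = 2 × 67^3
By Fermat: n is sum of two squares iff every prime p ≡ 3 (mod 4) appears to even power.
Prime(s) ≡ 3 (mod 4) with odd exponent: [(67, 3)]
Therefore 601526 cannot be expressed as a² + b².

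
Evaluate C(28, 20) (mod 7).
0

Using Lucas' theorem:
Write n=28 and k=20 in base 7:
n in base 7: [4, 0]
k in base 7: [2, 6]
C(28,20) mod 7 = ∏ C(n_i, k_i) mod 7
Digit binomials (mod 7): C(4,2) = 6; C(0,6) = 0 (k_i > n_i)
Product: 6 × 0 = 0 ≡ 0 (mod 7)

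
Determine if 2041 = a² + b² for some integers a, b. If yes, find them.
4² + 45² (a=4, b=45)

Factorization: 2041 = 13 × 157
By Fermat: n is sum of two squares iff every prime p ≡ 3 (mod 4) appears to even power.
All primes ≡ 3 (mod 4) appear to even power.
Search a = 0, 1, 2, … for 2041 - a² a perfect square: first hit at a = 4: 2041 - 16 = 2025 = 45².
2041 = 4² + 45² = 16 + 2025 ✓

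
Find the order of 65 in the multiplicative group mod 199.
99

199 is prime, so ord(65) divides φ(199) = 198.
Divisors of 198: 1, 2, 3, 6, 9, 11, 18, 22, 33, 66, 99, 198.
Repeated squaring: 65^1 ≡ 65, 65^2 ≡ 46, 65^4 ≡ 126, 65^8 ≡ 155, 65^16 ≡ 145, 65^32 ≡ 130, 65^64 ≡ 184, 65^128 ≡ 26 (mod 199).
Test 65^d mod 199 for each divisor d in increasing order:
65^1 ≡ 65
65^2 ≡ 46
65^3 = 65^2·65^1 ≡ 5
65^6 = 65^4·65^2 ≡ 25
65^9 = 65^8·65^1 ≡ 125
65^11 = 65^8·65^2·65^1 ≡ 178
65^18 = 65^16·65^2 ≡ 103
65^22 = 65^16·65^4·65^2 ≡ 43
65^33 = 65^32·65^1 ≡ 92
65^66 = 65^64·65^2 ≡ 106
65^99 = 65^64·65^32·65^2·65^1 ≡ 1  ← first divisor giving 1
The order is 99.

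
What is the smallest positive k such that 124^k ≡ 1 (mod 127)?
63

127 is prime, so ord(124) divides φ(127) = 126.
Divisors of 126: 1, 2, 3, 6, 7, 9, 14, 18, 21, 42, 63, 126.
Repeated squaring: 124^1 ≡ 124, 124^2 ≡ 9, 124^4 ≡ 81, 124^8 ≡ 84, 124^16 ≡ 71, 124^32 ≡ 88, 124^64 ≡ 124 (mod 127).
Test 124^d mod 127 for each divisor d in increasing order:
124^1 ≡ 124
124^2 ≡ 9
124^3 = 124^2·124^1 ≡ 100
124^6 = 124^4·124^2 ≡ 94
124^7 = 124^4·124^2·124^1 ≡ 99
124^9 = 124^8·124^1 ≡ 2
124^14 = 124^8·124^4·124^2 ≡ 22
124^18 = 124^16·124^2 ≡ 4
124^21 = 124^16·124^4·124^1 ≡ 19
124^42 = 124^32·124^8·124^2 ≡ 107
124^63 = 124^32·124^16·124^8·124^4·124^2·124^1 ≡ 1  ← first divisor giving 1
The order is 63.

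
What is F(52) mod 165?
144

Matrix identity: Q^n = [[F_(n+1), F_n], [F_n, F_(n-1)]] with Q = [[1,1],[1,0]].
n = 52 = 110100₂. Square-and-multiply, entries mod 165:
Q^1 = [[1,1],[1,0]]
Q^3 = (Q^1)²·Q = [[3,2],[2,1]]
Q^6 = (Q^3)² = [[13,8],[8,5]]
Q^13 = (Q^6)²·Q = [[47,68],[68,144]]
Q^26 = (Q^13)² = [[68,118],[118,115]]
Q^52 = (Q^26)² = [[68,144],[144,89]]
F_52 mod 165 = Q^52[0][1] = 144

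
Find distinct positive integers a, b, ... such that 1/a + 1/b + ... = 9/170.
1/19 + 1/3230

Greedy algorithm:
9/170: ceiling(170/9) = 19, use 1/19
1/3230: ceiling(3230/1) = 3230, use 1/3230
Result: 9/170 = 1/19 + 1/3230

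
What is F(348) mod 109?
43

Matrix identity: Q^n = [[F_(n+1), F_n], [F_n, F_(n-1)]] with Q = [[1,1],[1,0]].
n = 348 = 101011100₂. Square-and-multiply, entries mod 109:
Q^1 = [[1,1],[1,0]]
Q^2 = (Q^1)² = [[2,1],[1,1]]
Q^5 = (Q^2)²·Q = [[8,5],[5,3]]
Q^10 = (Q^5)² = [[89,55],[55,34]]
Q^21 = (Q^10)²·Q = [[53,46],[46,7]]
Q^43 = (Q^21)²·Q = [[55,20],[20,35]]
Q^87 = (Q^43)²·Q = [[102,46],[46,56]]
Q^174 = (Q^87)² = [[94,74],[74,20]]
Q^348 = (Q^174)² = [[33,43],[43,99]]
F_348 mod 109 = Q^348[0][1] = 43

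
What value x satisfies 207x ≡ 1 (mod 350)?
93

gcd(207, 350) = 1, so the inverse exists.
Extended Euclidean algorithm on (350, 207):
350 = 1 × 207 + 143  ⟹  143 = (1)·350 + (-1)·207
207 = 1 × 143 + 64  ⟹  64 = (-1)·350 + (2)·207
143 = 2 × 64 + 15  ⟹  15 = (3)·350 + (-5)·207
64 = 4 × 15 + 4  ⟹  4 = (-13)·350 + (22)·207
15 = 3 × 4 + 3  ⟹  3 = (42)·350 + (-71)·207
4 = 1 × 3 + 1  ⟹  1 = (-55)·350 + (93)·207
So (93)·207 ≡ 1 (mod 350), i.e. 207^(-1) ≡ 93 (mod 350).
Check: 207 × 93 = 19251 ≡ 1 (mod 350)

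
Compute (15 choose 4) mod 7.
0

Using Lucas' theorem:
Write n=15 and k=4 in base 7:
n in base 7: [2, 1]
k in base 7: [0, 4]
C(15,4) mod 7 = ∏ C(n_i, k_i) mod 7
Digit binomials (mod 7): C(2,0) = 1; C(1,4) = 0 (k_i > n_i)
Product: 1 × 0 = 0 ≡ 0 (mod 7)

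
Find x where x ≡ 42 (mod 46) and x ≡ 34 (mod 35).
594

Using Chinese Remainder Theorem:
M = 46 × 35 = 1610
M1 = 35, M2 = 46
y1 = 35^(-1) mod 46 = 25
y2 = 46^(-1) mod 35 = 16
x = (42×35×25 + 34×46×16) mod 1610 = 594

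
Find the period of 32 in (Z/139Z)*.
138

139 is prime, so ord(32) divides φ(139) = 138.
Divisors of 138: 1, 2, 3, 6, 23, 46, 69, 138.
Repeated squaring: 32^1 ≡ 32, 32^2 ≡ 51, 32^4 ≡ 99, 32^8 ≡ 71, 32^16 ≡ 37, 32^32 ≡ 118, 32^64 ≡ 24, 32^128 ≡ 20 (mod 139).
Test 32^d mod 139 for each divisor d in increasing order:
32^1 ≡ 32
32^2 ≡ 51
32^3 = 32^2·32^1 ≡ 103
32^6 = 32^4·32^2 ≡ 45
32^23 = 32^16·32^4·32^2·32^1 ≡ 43
32^46 = 32^32·32^8·32^4·32^2 ≡ 42
32^69 = 32^64·32^4·32^1 ≡ 138
32^138 = 32^128·32^8·32^2 ≡ 1  ← first divisor giving 1
The order is 138.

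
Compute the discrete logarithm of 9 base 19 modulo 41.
30

Baby-step giant-step with step n = ⌈√41⌉ = 7.
Baby steps 19^j mod 41 (j:value) for j=0..6: 0:1, 1:19, 2:33, 3:12, 4:23, 5:27, 6:21.
Giant-step multiplier: 19^(-7) ≡ 19^(40-7) = 19^33 ≡ 26 (mod 41).
Giant steps γ_i = 9·26^i mod 41: γ_0=9, γ_1=29, γ_2=16, γ_3=6, γ_4=33 (in table at j=2).
x = i·n + j = 4·7 + 2 = 30.
Check: 19^30 ≡ 9 (mod 41).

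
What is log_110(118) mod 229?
178

Baby-step giant-step with step n = ⌈√229⌉ = 16.
Baby steps 110^j mod 229 (j:value) for j=0..15: 0:1, 1:110, 2:192, 3:52, 4:224, 5:137, 6:185, 7:198, 8:25, 9:2, 10:220, 11:155, 12:104, 13:219, 14:45, 15:141.
Giant-step multiplier: 110^(-16) ≡ 110^(228-16) = 110^212 ≡ 48 (mod 229).
Giant steps γ_i = 118·48^i mod 229: γ_0=118, γ_1=168, γ_2=49, γ_3=62, γ_4=228, γ_5=181, γ_6=215, γ_7=15, γ_8=33, γ_9=210, γ_10=4, γ_11=192 (in table at j=2).
x = i·n + j = 11·16 + 2 = 178.
Check: 110^178 ≡ 118 (mod 229).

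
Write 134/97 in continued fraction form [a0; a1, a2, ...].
[1; 2, 1, 1, 1, 1, 1, 4]

Euclidean algorithm steps:
134 = 1 × 97 + 37
97 = 2 × 37 + 23
37 = 1 × 23 + 14
23 = 1 × 14 + 9
14 = 1 × 9 + 5
9 = 1 × 5 + 4
5 = 1 × 4 + 1
4 = 4 × 1 + 0
Continued fraction: [1; 2, 1, 1, 1, 1, 1, 4]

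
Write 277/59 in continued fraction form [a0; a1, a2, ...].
[4; 1, 2, 3, 1, 1, 2]

Euclidean algorithm steps:
277 = 4 × 59 + 41
59 = 1 × 41 + 18
41 = 2 × 18 + 5
18 = 3 × 5 + 3
5 = 1 × 3 + 2
3 = 1 × 2 + 1
2 = 2 × 1 + 0
Continued fraction: [4; 1, 2, 3, 1, 1, 2]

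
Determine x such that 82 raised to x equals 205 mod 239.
75

Baby-step giant-step with step n = ⌈√239⌉ = 16.
Baby steps 82^j mod 239 (j:value) for j=0..15: 0:1, 1:82, 2:32, 3:234, 4:68, 5:79, 6:25, 7:138, 8:83, 9:114, 10:27, 11:63, 12:147, 13:104, 14:163, 15:221.
Giant-step multiplier: 82^(-16) ≡ 82^(238-16) = 82^222 ≡ 165 (mod 239).
Giant steps γ_i = 205·165^i mod 239: γ_0=205, γ_1=126, γ_2=236, γ_3=222, γ_4=63 (in table at j=11).
x = i·n + j = 4·16 + 11 = 75.
Check: 82^75 ≡ 205 (mod 239).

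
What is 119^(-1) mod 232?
39

gcd(119, 232) = 1, so the inverse exists.
Extended Euclidean algorithm on (232, 119):
232 = 1 × 119 + 113  ⟹  113 = (1)·232 + (-1)·119
119 = 1 × 113 + 6  ⟹  6 = (-1)·232 + (2)·119
113 = 18 × 6 + 5  ⟹  5 = (19)·232 + (-37)·119
6 = 1 × 5 + 1  ⟹  1 = (-20)·232 + (39)·119
So (39)·119 ≡ 1 (mod 232), i.e. 119^(-1) ≡ 39 (mod 232).
Check: 119 × 39 = 4641 ≡ 1 (mod 232)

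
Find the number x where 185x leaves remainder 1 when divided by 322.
47

gcd(185, 322) = 1, so the inverse exists.
Extended Euclidean algorithm on (322, 185):
322 = 1 × 185 + 137  ⟹  137 = (1)·322 + (-1)·185
185 = 1 × 137 + 48  ⟹  48 = (-1)·322 + (2)·185
137 = 2 × 48 + 41  ⟹  41 = (3)·322 + (-5)·185
48 = 1 × 41 + 7  ⟹  7 = (-4)·322 + (7)·185
41 = 5 × 7 + 6  ⟹  6 = (23)·322 + (-40)·185
7 = 1 × 6 + 1  ⟹  1 = (-27)·322 + (47)·185
So (47)·185 ≡ 1 (mod 322), i.e. 185^(-1) ≡ 47 (mod 322).
Check: 185 × 47 = 8695 ≡ 1 (mod 322)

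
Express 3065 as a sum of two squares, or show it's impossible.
16² + 53² (a=16, b=53)

Factorization: 3065 = 5 × 613
By Fermat: n is sum of two squares iff every prime p ≡ 3 (mod 4) appears to even power.
All primes ≡ 3 (mod 4) appear to even power.
Search a = 0, 1, 2, … for 3065 - a² a perfect square: first hit at a = 16: 3065 - 256 = 2809 = 53².
3065 = 16² + 53² = 256 + 2809 ✓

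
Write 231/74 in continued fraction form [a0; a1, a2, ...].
[3; 8, 4, 2]

Euclidean algorithm steps:
231 = 3 × 74 + 9
74 = 8 × 9 + 2
9 = 4 × 2 + 1
2 = 2 × 1 + 0
Continued fraction: [3; 8, 4, 2]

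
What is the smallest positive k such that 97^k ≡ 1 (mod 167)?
83

167 is prime, so ord(97) divides φ(167) = 166.
Divisors of 166: 1, 2, 83, 166.
Repeated squaring: 97^1 ≡ 97, 97^2 ≡ 57, 97^4 ≡ 76, 97^8 ≡ 98, 97^16 ≡ 85, 97^32 ≡ 44, 97^64 ≡ 99, 97^128 ≡ 115 (mod 167).
Test 97^d mod 167 for each divisor d in increasing order:
97^1 ≡ 97
97^2 ≡ 57
97^83 = 97^64·97^16·97^2·97^1 ≡ 1  ← first divisor giving 1
The order is 83.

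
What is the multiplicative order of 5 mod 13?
4

13 is prime, so ord(5) divides φ(13) = 12.
Divisors of 12: 1, 2, 3, 4, 6, 12.
Repeated squaring: 5^1 ≡ 5, 5^2 ≡ 12, 5^4 ≡ 1, 5^8 ≡ 1 (mod 13).
Test 5^d mod 13 for each divisor d in increasing order:
5^1 ≡ 5
5^2 ≡ 12
5^3 = 5^2·5^1 ≡ 8
5^4 ≡ 1  ← first divisor giving 1
The order is 4.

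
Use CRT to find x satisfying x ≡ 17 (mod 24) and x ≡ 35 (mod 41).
281

Using Chinese Remainder Theorem:
M = 24 × 41 = 984
M1 = 41, M2 = 24
y1 = 41^(-1) mod 24 = 17
y2 = 24^(-1) mod 41 = 12
x = (17×41×17 + 35×24×12) mod 984 = 281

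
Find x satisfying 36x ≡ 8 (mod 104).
x ≡ 6 (mod 26)

gcd(36, 104) = 4, which divides 8, so solutions exist.
Divide through by 4: 9x ≡ 2 (mod 26).
Find 9^(-1) mod 26 by the extended Euclidean algorithm:
26 = 2 × 9 + 8  ⟹  8 = (1)·26 + (-2)·9
9 = 1 × 8 + 1  ⟹  1 = (-1)·26 + (3)·9
So (3)·9 ≡ 1 (mod 26), i.e. 9^(-1) ≡ 3 (mod 26).
x ≡ 3 × 2 = 6 ≡ 6 (mod 26).
Check: 36 × 6 = 216 ≡ 8 (mod 104).
x ≡ 6 (mod 26), giving 4 solutions mod 104.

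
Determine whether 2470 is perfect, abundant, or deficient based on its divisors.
abundant

Proper divisors of 2470: sum = 1 + 2 + 5 + 10 + 13 + 19 + 26 + 38 + 65 + 95 + 130 + 190 + 247 + 494 + 1235 = 2570
Since 2570 > 2470, 2470 is abundant.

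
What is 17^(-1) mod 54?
35

gcd(17, 54) = 1, so the inverse exists.
Extended Euclidean algorithm on (54, 17):
54 = 3 × 17 + 3  ⟹  3 = (1)·54 + (-3)·17
17 = 5 × 3 + 2  ⟹  2 = (-5)·54 + (16)·17
3 = 1 × 2 + 1  ⟹  1 = (6)·54 + (-19)·17
So (-19)·17 ≡ 1 (mod 54), i.e. 17^(-1) ≡ -19 ≡ 35 (mod 54).
Check: 17 × 35 = 595 ≡ 1 (mod 54)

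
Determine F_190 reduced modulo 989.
850

Matrix identity: Q^n = [[F_(n+1), F_n], [F_n, F_(n-1)]] with Q = [[1,1],[1,0]].
n = 190 = 10111110₂. Square-and-multiply, entries mod 989:
Q^1 = [[1,1],[1,0]]
Q^2 = (Q^1)² = [[2,1],[1,1]]
Q^5 = (Q^2)²·Q = [[8,5],[5,3]]
Q^11 = (Q^5)²·Q = [[144,89],[89,55]]
Q^23 = (Q^11)²·Q = [[874,965],[965,898]]
Q^47 = (Q^23)²·Q = [[943,944],[944,988]]
Q^95 = (Q^47)²·Q = [[322,185],[185,137]]
Q^190 = (Q^95)² = [[438,850],[850,577]]
F_190 mod 989 = Q^190[0][1] = 850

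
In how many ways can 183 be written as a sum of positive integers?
896684817527

p(n) counts ways to write n as a sum of positive integers (order ignored).
Euler's pentagonal recurrence: p(k) = p(k-1) + p(k-2) - p(k-5) - p(k-7) + p(k-12) + p(k-15) - ... (offsets j(3j∓1)/2, signs ++--, p(0)=1, p(<0)=0).
DP table for k = 0..182: p(0)=1, p(1)=1, p(2)=2, p(3)=3, p(4)=5, p(5)=7, p(6)=11, p(7)=15, p(8)=22, p(9)=30, p(10)=42, p(11)=56, p(12)=77, p(13)=101, p(14)=135, p(15)=176, p(16)=231, p(17)=297, p(18)=385, p(19)=490, p(20)=627, p(21)=792, p(22)=1002, p(23)=1255, p(24)=1575, p(25)=1958, p(26)=2436, p(27)=3010, p(28)=3718, p(29)=4565, p(30)=5604, p(31)=6842, p(32)=8349, p(33)=10143, p(34)=12310, p(35)=14883, p(36)=17977, p(37)=21637, p(38)=26015, p(39)=31185, p(40)=37338, p(41)=44583, p(42)=53174, p(43)=63261, p(44)=75175, p(45)=89134, p(46)=105558, p(47)=124754, p(48)=147273, p(49)=173525, p(50)=204226, p(51)=239943, p(52)=281589, p(53)=329931, p(54)=386155, p(55)=451276, p(56)=526823, p(57)=614154, p(58)=715220, p(59)=831820, p(60)=966467, p(61)=1121505, p(62)=1300156, p(63)=1505499, p(64)=1741630, p(65)=2012558, p(66)=2323520, p(67)=2679689, p(68)=3087735, p(69)=3554345, p(70)=4087968, p(71)=4697205, p(72)=5392783, p(73)=6185689, p(74)=7089500, p(75)=8118264, p(76)=9289091, p(77)=10619863, p(78)=12132164, p(79)=13848650, p(80)=15796476, p(81)=18004327, p(82)=20506255, p(83)=23338469, p(84)=26543660, p(85)=30167357, p(86)=34262962, p(87)=38887673, p(88)=44108109, p(89)=49995925, p(90)=56634173, p(91)=64112359, p(92)=72533807, p(93)=82010177, p(94)=92669720, p(95)=104651419, p(96)=118114304, p(97)=133230930, p(98)=150198136, p(99)=169229875, p(100)=190569292, p(101)=214481126, p(102)=241265379, p(103)=271248950, p(104)=304801365, p(105)=342325709, p(106)=384276336, p(107)=431149389, p(108)=483502844, p(109)=541946240, p(110)=607163746, p(111)=679903203, p(112)=761002156, p(113)=851376628, p(114)=952050665, p(115)=1064144451, p(116)=1188908248, p(117)=1327710076, p(118)=1482074143, p(119)=1653668665, p(120)=1844349560, p(121)=2056148051, p(122)=2291320912, p(123)=2552338241, p(124)=2841940500, p(125)=3163127352, p(126)=3519222692, p(127)=3913864295, p(128)=4351078600, p(129)=4835271870, p(130)=5371315400, p(131)=5964539504, p(132)=6620830889, p(133)=7346629512, p(134)=8149040695, p(135)=9035836076, p(136)=10015581680, p(137)=11097645016, p(138)=12292341831, p(139)=13610949895, p(140)=15065878135, p(141)=16670689208, p(142)=18440293320, p(143)=20390982757, p(144)=22540654445, p(145)=24908858009, p(146)=27517052599, p(147)=30388671978, p(148)=33549419497, p(149)=37027355200, p(150)=40853235313, p(151)=45060624582, p(152)=49686288421, p(153)=54770336324, p(154)=60356673280, p(155)=66493182097, p(156)=73232243759, p(157)=80630964769, p(158)=88751778802, p(159)=97662728555, p(160)=107438159466, p(161)=118159068427, p(162)=129913904637, p(163)=142798995930, p(164)=156919475295, p(165)=172389800255, p(166)=189334822579, p(167)=207890420102, p(168)=228204732751, p(169)=250438925115, p(170)=274768617130, p(171)=301384802048, p(172)=330495499613, p(173)=362326859895, p(174)=397125074750, p(175)=435157697830, p(176)=476715857290, p(177)=522115831195, p(178)=571701605655, p(179)=625846753120, p(180)=684957390936, p(181)=749474411781, p(182)=819876908323.
Final step: p(183) = p(182) + p(181) - p(178) - p(176) + p(171) + p(168) - p(161) - p(157) + p(148) + p(143) - p(132) - p(126) + p(113) + p(106) - p(91) - p(83) + p(66) + p(57) - p(38) - p(28) + p(7)
= 819876908323 + 749474411781 - 571701605655 - 476715857290 + 301384802048 + 228204732751 - 118159068427 - 80630964769 + 33549419497 + 20390982757 - 6620830889 - 3519222692 + 851376628 + 384276336 - 64112359 - 23338469 + 2323520 + 614154 - 26015 - 3718 + 15
= 896684817527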